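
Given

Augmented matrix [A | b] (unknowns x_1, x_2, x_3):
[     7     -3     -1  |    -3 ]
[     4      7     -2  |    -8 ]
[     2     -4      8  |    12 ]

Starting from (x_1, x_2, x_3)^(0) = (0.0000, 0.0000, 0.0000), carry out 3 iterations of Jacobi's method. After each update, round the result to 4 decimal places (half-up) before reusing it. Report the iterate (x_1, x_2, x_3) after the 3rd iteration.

Iteration 1:
  x_1 = (-3 - (-3)·0.0000 - (-1)·0.0000) / (7) = -0.4286
  x_2 = (-8 - (4)·0.0000 - (-2)·0.0000) / (7) = -1.1429
  x_3 = (12 - (2)·0.0000 - (-4)·0.0000) / (8) = 1.5000
Iteration 2:
  x_1 = (-3 - (-3)·-1.1429 - (-1)·1.5000) / (7) = -0.7041
  x_2 = (-8 - (4)·-0.4286 - (-2)·1.5000) / (7) = -0.4694
  x_3 = (12 - (2)·-0.4286 - (-4)·-1.1429) / (8) = 1.0357
Iteration 3:
  x_1 = (-3 - (-3)·-0.4694 - (-1)·1.0357) / (7) = -0.4818
  x_2 = (-8 - (4)·-0.7041 - (-2)·1.0357) / (7) = -0.4446
  x_3 = (12 - (2)·-0.7041 - (-4)·-0.4694) / (8) = 1.4413

(-0.4818, -0.4446, 1.4413)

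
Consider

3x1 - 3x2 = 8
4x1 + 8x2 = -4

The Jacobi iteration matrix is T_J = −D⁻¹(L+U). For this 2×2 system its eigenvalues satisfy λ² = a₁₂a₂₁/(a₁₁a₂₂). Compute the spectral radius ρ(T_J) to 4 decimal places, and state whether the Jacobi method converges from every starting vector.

0.7071

a₁₂a₂₁/(a₁₁a₂₂) = (-3)·(4) / ((3)·(8)) = -0.500000
ρ = √|-0.500000| = √0.500000 = 0.7071
ρ < 1, so Jacobi converges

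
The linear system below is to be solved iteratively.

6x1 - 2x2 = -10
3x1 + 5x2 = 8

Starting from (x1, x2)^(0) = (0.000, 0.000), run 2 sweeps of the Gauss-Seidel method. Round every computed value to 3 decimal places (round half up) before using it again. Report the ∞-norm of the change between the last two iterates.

0.867

Iteration 1:
  x1 = (-10 - (-2)·0.000) / (6) = -1.667
  x2 = (8 - (3)·-1.667) / (5) = 2.600
Iteration 2:
  x1 = (-10 - (-2)·2.600) / (6) = -0.800
  x2 = (8 - (3)·-0.800) / (5) = 2.080
Change: (0.867, -0.520) → max |·| = 0.867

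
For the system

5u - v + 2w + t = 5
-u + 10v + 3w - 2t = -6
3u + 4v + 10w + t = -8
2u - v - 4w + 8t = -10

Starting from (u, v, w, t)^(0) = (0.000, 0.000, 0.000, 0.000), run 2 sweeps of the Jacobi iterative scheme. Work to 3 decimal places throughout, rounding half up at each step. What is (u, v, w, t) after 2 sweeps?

Iteration 1:
  u = (5 - (-1)·0.000 - (2)·0.000 - (1)·0.000) / (5) = 1.000
  v = (-6 - (-1)·0.000 - (3)·0.000 - (-2)·0.000) / (10) = -0.600
  w = (-8 - (3)·0.000 - (4)·0.000 - (1)·0.000) / (10) = -0.800
  t = (-10 - (2)·0.000 - (-1)·0.000 - (-4)·0.000) / (8) = -1.250
Iteration 2:
  u = (5 - (-1)·-0.600 - (2)·-0.800 - (1)·-1.250) / (5) = 1.450
  v = (-6 - (-1)·1.000 - (3)·-0.800 - (-2)·-1.250) / (10) = -0.510
  w = (-8 - (3)·1.000 - (4)·-0.600 - (1)·-1.250) / (10) = -0.735
  t = (-10 - (2)·1.000 - (-1)·-0.600 - (-4)·-0.800) / (8) = -1.975

(1.450, -0.510, -0.735, -1.975)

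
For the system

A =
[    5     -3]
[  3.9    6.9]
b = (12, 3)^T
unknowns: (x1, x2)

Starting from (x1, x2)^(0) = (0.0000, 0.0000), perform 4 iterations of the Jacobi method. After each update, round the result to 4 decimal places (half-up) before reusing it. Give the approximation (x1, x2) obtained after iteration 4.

(1.7585, -0.6092)

Iteration 1:
  x1 = (12 - (-3)·0.0000) / (5) = 2.4000
  x2 = (3 - (3.9)·0.0000) / (6.9) = 0.4348
Iteration 2:
  x1 = (12 - (-3)·0.4348) / (5) = 2.6609
  x2 = (3 - (3.9)·2.4000) / (6.9) = -0.9217
Iteration 3:
  x1 = (12 - (-3)·-0.9217) / (5) = 1.8470
  x2 = (3 - (3.9)·2.6609) / (6.9) = -1.0692
Iteration 4:
  x1 = (12 - (-3)·-1.0692) / (5) = 1.7585
  x2 = (3 - (3.9)·1.8470) / (6.9) = -0.6092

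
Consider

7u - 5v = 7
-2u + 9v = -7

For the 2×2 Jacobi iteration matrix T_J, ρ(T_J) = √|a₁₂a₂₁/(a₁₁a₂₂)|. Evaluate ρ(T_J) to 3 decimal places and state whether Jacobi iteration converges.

a₁₂a₂₁/(a₁₁a₂₂) = (-5)·(-2) / ((7)·(9)) = 0.158730
ρ = √|0.158730| = √0.158730 = 0.398
ρ < 1, so Jacobi converges

0.398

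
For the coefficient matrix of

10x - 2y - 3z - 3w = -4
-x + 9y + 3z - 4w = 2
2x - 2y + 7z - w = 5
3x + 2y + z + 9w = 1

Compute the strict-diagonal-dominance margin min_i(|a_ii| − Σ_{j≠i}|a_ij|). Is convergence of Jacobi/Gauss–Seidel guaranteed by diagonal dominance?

1

row 1: |10| − (2+3+3) = 2
row 2: |9| − (1+3+4) = 1
row 3: |7| − (2+2+1) = 2
row 4: |9| − (3+2+1) = 3
minimum over rows = 1 → strictly diagonally dominant (convergence guaranteed)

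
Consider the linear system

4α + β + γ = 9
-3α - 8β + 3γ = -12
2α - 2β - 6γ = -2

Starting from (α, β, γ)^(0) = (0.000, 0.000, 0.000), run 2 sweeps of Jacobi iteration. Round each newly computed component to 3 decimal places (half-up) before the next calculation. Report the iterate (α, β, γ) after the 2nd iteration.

Iteration 1:
  α = (9 - (1)·0.000 - (1)·0.000) / (4) = 2.250
  β = (-12 - (-3)·0.000 - (3)·0.000) / (-8) = 1.500
  γ = (-2 - (2)·0.000 - (-2)·0.000) / (-6) = 0.333
Iteration 2:
  α = (9 - (1)·1.500 - (1)·0.333) / (4) = 1.792
  β = (-12 - (-3)·2.250 - (3)·0.333) / (-8) = 0.781
  γ = (-2 - (2)·2.250 - (-2)·1.500) / (-6) = 0.583

(1.792, 0.781, 0.583)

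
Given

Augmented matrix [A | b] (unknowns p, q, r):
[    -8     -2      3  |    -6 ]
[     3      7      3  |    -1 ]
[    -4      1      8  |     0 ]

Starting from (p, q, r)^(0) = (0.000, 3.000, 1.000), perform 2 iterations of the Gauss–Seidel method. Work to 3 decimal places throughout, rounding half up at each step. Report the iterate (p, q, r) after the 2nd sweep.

Iteration 1:
  p = (-6 - (-2)·3.000 - (3)·1.000) / (-8) = 0.375
  q = (-1 - (3)·0.375 - (3)·1.000) / (7) = -0.732
  r = (0 - (-4)·0.375 - (1)·-0.732) / (8) = 0.279
Iteration 2:
  p = (-6 - (-2)·-0.732 - (3)·0.279) / (-8) = 1.038
  q = (-1 - (3)·1.038 - (3)·0.279) / (7) = -0.707
  r = (0 - (-4)·1.038 - (1)·-0.707) / (8) = 0.607

(1.038, -0.707, 0.607)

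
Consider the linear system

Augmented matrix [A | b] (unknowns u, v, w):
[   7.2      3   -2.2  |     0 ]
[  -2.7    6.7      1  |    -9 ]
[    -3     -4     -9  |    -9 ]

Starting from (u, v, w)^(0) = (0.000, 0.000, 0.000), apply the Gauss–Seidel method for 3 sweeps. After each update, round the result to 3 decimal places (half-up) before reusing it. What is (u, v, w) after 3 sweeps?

(0.839, -1.179, 1.244)

Iteration 1:
  u = (0 - (3)·0.000 - (-2.2)·0.000) / (7.2) = 0.000
  v = (-9 - (-2.7)·0.000 - (1)·0.000) / (6.7) = -1.343
  w = (-9 - (-3)·0.000 - (-4)·-1.343) / (-9) = 1.597
Iteration 2:
  u = (0 - (3)·-1.343 - (-2.2)·1.597) / (7.2) = 1.048
  v = (-9 - (-2.7)·1.048 - (1)·1.597) / (6.7) = -1.159
  w = (-9 - (-3)·1.048 - (-4)·-1.159) / (-9) = 1.166
Iteration 3:
  u = (0 - (3)·-1.159 - (-2.2)·1.166) / (7.2) = 0.839
  v = (-9 - (-2.7)·0.839 - (1)·1.166) / (6.7) = -1.179
  w = (-9 - (-3)·0.839 - (-4)·-1.179) / (-9) = 1.244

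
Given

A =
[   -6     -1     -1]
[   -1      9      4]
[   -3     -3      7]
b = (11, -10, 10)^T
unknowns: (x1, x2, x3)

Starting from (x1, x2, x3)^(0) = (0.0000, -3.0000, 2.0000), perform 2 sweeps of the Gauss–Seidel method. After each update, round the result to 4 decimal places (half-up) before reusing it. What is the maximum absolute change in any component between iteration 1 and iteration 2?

Iteration 1:
  x1 = (11 - (-1)·-3.0000 - (-1)·2.0000) / (-6) = -1.6667
  x2 = (-10 - (-1)·-1.6667 - (4)·2.0000) / (9) = -2.1852
  x3 = (10 - (-3)·-1.6667 - (-3)·-2.1852) / (7) = -0.2222
Iteration 2:
  x1 = (11 - (-1)·-2.1852 - (-1)·-0.2222) / (-6) = -1.4321
  x2 = (-10 - (-1)·-1.4321 - (4)·-0.2222) / (9) = -1.1715
  x3 = (10 - (-3)·-1.4321 - (-3)·-1.1715) / (7) = 0.3127
Change: (0.2346, 1.0137, 0.5349) → max |·| = 1.0137

1.0137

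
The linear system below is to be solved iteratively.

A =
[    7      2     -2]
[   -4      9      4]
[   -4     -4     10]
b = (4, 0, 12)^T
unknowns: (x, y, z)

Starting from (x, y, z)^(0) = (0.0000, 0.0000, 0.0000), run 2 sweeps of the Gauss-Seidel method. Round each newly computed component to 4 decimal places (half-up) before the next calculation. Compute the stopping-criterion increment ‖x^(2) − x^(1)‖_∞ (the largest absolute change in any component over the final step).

Iteration 1:
  x = (4 - (2)·0.0000 - (-2)·0.0000) / (7) = 0.5714
  y = (0 - (-4)·0.5714 - (4)·0.0000) / (9) = 0.2540
  z = (12 - (-4)·0.5714 - (-4)·0.2540) / (10) = 1.5302
Iteration 2:
  x = (4 - (2)·0.2540 - (-2)·1.5302) / (7) = 0.9361
  y = (0 - (-4)·0.9361 - (4)·1.5302) / (9) = -0.2640
  z = (12 - (-4)·0.9361 - (-4)·-0.2640) / (10) = 1.4688
Change: (0.3647, -0.5180, -0.0614) → max |·| = 0.5180

0.5180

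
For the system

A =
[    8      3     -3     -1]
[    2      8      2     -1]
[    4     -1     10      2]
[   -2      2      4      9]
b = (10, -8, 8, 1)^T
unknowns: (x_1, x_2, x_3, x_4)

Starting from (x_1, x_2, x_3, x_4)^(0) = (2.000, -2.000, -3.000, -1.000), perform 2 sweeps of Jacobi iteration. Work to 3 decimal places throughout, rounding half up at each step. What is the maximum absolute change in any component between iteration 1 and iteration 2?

1.861

Iteration 1:
  x_1 = (10 - (3)·-2.000 - (-3)·-3.000 - (-1)·-1.000) / (8) = 0.750
  x_2 = (-8 - (2)·2.000 - (2)·-3.000 - (-1)·-1.000) / (8) = -0.875
  x_3 = (8 - (4)·2.000 - (-1)·-2.000 - (2)·-1.000) / (10) = 0.000
  x_4 = (1 - (-2)·2.000 - (2)·-2.000 - (4)·-3.000) / (9) = 2.333
Iteration 2:
  x_1 = (10 - (3)·-0.875 - (-3)·0.000 - (-1)·2.333) / (8) = 1.870
  x_2 = (-8 - (2)·0.750 - (2)·0.000 - (-1)·2.333) / (8) = -0.896
  x_3 = (8 - (4)·0.750 - (-1)·-0.875 - (2)·2.333) / (10) = -0.054
  x_4 = (1 - (-2)·0.750 - (2)·-0.875 - (4)·0.000) / (9) = 0.472
Change: (1.120, -0.021, -0.054, -1.861) → max |·| = 1.861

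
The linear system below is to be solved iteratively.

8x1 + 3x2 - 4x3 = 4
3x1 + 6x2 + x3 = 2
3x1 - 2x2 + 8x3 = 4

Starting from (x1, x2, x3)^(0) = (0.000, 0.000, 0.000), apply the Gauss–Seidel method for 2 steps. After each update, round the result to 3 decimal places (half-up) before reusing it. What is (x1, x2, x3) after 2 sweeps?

(0.635, -0.040, 0.252)

Iteration 1:
  x1 = (4 - (3)·0.000 - (-4)·0.000) / (8) = 0.500
  x2 = (2 - (3)·0.500 - (1)·0.000) / (6) = 0.083
  x3 = (4 - (3)·0.500 - (-2)·0.083) / (8) = 0.333
Iteration 2:
  x1 = (4 - (3)·0.083 - (-4)·0.333) / (8) = 0.635
  x2 = (2 - (3)·0.635 - (1)·0.333) / (6) = -0.040
  x3 = (4 - (3)·0.635 - (-2)·-0.040) / (8) = 0.252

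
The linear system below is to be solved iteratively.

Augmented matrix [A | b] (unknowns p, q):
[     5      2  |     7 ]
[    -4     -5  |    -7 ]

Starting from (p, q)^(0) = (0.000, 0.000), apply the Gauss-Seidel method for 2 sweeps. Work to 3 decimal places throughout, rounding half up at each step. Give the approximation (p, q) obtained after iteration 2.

(1.288, 0.370)

Iteration 1:
  p = (7 - (2)·0.000) / (5) = 1.400
  q = (-7 - (-4)·1.400) / (-5) = 0.280
Iteration 2:
  p = (7 - (2)·0.280) / (5) = 1.288
  q = (-7 - (-4)·1.288) / (-5) = 0.370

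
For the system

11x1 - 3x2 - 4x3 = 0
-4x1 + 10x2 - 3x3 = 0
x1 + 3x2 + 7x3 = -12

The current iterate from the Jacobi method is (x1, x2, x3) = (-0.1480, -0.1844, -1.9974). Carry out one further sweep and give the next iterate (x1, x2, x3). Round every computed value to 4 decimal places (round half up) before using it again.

(-0.7766, -0.6584, -1.6141)

One sweep:
  x1 = (0 - (-3)·-0.1844 - (-4)·-1.9974) / (11) = -0.7766
  x2 = (0 - (-4)·-0.1480 - (-3)·-1.9974) / (10) = -0.6584
  x3 = (-12 - (1)·-0.1480 - (3)·-0.1844) / (7) = -1.6141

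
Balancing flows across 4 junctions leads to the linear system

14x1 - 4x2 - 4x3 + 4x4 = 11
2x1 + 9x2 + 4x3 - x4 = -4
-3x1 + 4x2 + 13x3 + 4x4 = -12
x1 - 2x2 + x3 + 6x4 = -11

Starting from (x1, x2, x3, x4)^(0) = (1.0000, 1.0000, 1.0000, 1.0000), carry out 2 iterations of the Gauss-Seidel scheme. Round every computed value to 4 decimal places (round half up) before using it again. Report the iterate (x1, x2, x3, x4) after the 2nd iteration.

(0.9434, -0.6047, 0.1695, -2.2204)

Iteration 1:
  x1 = (11 - (-4)·1.0000 - (-4)·1.0000 - (4)·1.0000) / (14) = 1.0714
  x2 = (-4 - (2)·1.0714 - (4)·1.0000 - (-1)·1.0000) / (9) = -1.0159
  x3 = (-12 - (-3)·1.0714 - (4)·-1.0159 - (4)·1.0000) / (13) = -0.6709
  x4 = (-11 - (1)·1.0714 - (-2)·-1.0159 - (1)·-0.6709) / (6) = -2.2387
Iteration 2:
  x1 = (11 - (-4)·-1.0159 - (-4)·-0.6709 - (4)·-2.2387) / (14) = 0.9434
  x2 = (-4 - (2)·0.9434 - (4)·-0.6709 - (-1)·-2.2387) / (9) = -0.6047
  x3 = (-12 - (-3)·0.9434 - (4)·-0.6047 - (4)·-2.2387) / (13) = 0.1695
  x4 = (-11 - (1)·0.9434 - (-2)·-0.6047 - (1)·0.1695) / (6) = -2.2204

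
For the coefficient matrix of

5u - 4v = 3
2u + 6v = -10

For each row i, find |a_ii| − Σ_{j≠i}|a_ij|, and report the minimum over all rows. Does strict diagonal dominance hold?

row 1: |5| − (4) = 1
row 2: |6| − (2) = 4
minimum over rows = 1 → strictly diagonally dominant (convergence guaranteed)

1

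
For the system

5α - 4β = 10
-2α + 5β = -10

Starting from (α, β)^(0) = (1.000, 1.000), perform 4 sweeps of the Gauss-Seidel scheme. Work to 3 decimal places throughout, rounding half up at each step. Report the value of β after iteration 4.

Iteration 1:
  α = (10 - (-4)·1.000) / (5) = 2.800
  β = (-10 - (-2)·2.800) / (5) = -0.880
Iteration 2:
  α = (10 - (-4)·-0.880) / (5) = 1.296
  β = (-10 - (-2)·1.296) / (5) = -1.482
Iteration 3:
  α = (10 - (-4)·-1.482) / (5) = 0.814
  β = (-10 - (-2)·0.814) / (5) = -1.674
Iteration 4:
  α = (10 - (-4)·-1.674) / (5) = 0.661
  β = (-10 - (-2)·0.661) / (5) = -1.736

-1.736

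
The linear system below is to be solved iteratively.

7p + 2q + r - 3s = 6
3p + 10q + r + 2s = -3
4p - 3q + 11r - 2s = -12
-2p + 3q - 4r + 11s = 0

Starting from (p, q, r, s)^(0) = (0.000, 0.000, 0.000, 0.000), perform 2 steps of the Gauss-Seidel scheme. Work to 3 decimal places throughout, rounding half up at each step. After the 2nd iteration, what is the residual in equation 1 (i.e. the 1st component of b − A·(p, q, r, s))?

-0.215

Iteration 1:
  p = (6 - (2)·0.000 - (1)·0.000 - (-3)·0.000) / (7) = 0.857
  q = (-3 - (3)·0.857 - (1)·0.000 - (2)·0.000) / (10) = -0.557
  r = (-12 - (4)·0.857 - (-3)·-0.557 - (-2)·0.000) / (11) = -1.554
  s = (0 - (-2)·0.857 - (3)·-0.557 - (-4)·-1.554) / (11) = -0.257
Iteration 2:
  p = (6 - (2)·-0.557 - (1)·-1.554 - (-3)·-0.257) / (7) = 1.128
  q = (-3 - (3)·1.128 - (1)·-1.554 - (2)·-0.257) / (10) = -0.432
  r = (-12 - (4)·1.128 - (-3)·-0.432 - (-2)·-0.257) / (11) = -1.666
  s = (0 - (-2)·1.128 - (3)·-0.432 - (-4)·-1.666) / (11) = -0.283
Residual b − A·x = (-0.215, 0.168, -0.048, 0.001)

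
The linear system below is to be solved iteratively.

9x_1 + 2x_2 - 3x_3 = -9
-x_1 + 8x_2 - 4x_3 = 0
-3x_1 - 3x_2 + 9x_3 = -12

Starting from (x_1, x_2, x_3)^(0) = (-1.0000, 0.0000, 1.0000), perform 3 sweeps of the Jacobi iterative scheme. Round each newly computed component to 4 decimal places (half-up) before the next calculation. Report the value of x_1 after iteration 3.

-1.2732

Iteration 1:
  x_1 = (-9 - (2)·0.0000 - (-3)·1.0000) / (9) = -0.6667
  x_2 = (0 - (-1)·-1.0000 - (-4)·1.0000) / (8) = 0.3750
  x_3 = (-12 - (-3)·-1.0000 - (-3)·0.0000) / (9) = -1.6667
Iteration 2:
  x_1 = (-9 - (2)·0.3750 - (-3)·-1.6667) / (9) = -1.6389
  x_2 = (0 - (-1)·-0.6667 - (-4)·-1.6667) / (8) = -0.9167
  x_3 = (-12 - (-3)·-0.6667 - (-3)·0.3750) / (9) = -1.4306
Iteration 3:
  x_1 = (-9 - (2)·-0.9167 - (-3)·-1.4306) / (9) = -1.2732
  x_2 = (0 - (-1)·-1.6389 - (-4)·-1.4306) / (8) = -0.9202
  x_3 = (-12 - (-3)·-1.6389 - (-3)·-0.9167) / (9) = -2.1852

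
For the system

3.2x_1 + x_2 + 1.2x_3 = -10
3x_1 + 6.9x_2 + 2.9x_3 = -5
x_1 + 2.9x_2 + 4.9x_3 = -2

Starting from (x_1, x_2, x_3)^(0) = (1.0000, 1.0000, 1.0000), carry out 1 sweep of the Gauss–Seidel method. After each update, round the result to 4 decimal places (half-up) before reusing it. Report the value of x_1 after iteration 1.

Iteration 1:
  x_1 = (-10 - (1)·1.0000 - (1.2)·1.0000) / (3.2) = -3.8125
  x_2 = (-5 - (3)·-3.8125 - (2.9)·1.0000) / (6.9) = 0.5127
  x_3 = (-2 - (1)·-3.8125 - (2.9)·0.5127) / (4.9) = 0.0665

-3.8125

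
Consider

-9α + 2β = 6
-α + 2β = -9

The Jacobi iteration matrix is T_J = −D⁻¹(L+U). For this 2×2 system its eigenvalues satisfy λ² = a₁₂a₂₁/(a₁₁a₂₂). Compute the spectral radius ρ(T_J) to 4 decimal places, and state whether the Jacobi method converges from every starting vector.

0.3333

a₁₂a₂₁/(a₁₁a₂₂) = (2)·(-1) / ((-9)·(2)) = 0.111111
ρ = √|0.111111| = √0.111111 = 0.3333
ρ < 1, so Jacobi converges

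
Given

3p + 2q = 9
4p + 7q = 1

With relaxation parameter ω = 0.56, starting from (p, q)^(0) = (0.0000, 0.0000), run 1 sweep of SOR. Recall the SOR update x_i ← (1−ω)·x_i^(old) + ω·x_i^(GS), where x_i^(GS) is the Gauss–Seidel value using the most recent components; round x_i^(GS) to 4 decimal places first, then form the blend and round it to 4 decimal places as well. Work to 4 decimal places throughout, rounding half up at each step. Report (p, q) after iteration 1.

Iteration 1:
  p: GS value = (9 - (2)·0.0000) / (3) = 3.0000;  p ← (1−ω)·0.0000 + ω·3.0000 = 1.6800
  q: GS value = (1 - (4)·1.6800) / (7) = -0.8171;  q ← (1−ω)·0.0000 + ω·-0.8171 = -0.4576

(1.6800, -0.4576)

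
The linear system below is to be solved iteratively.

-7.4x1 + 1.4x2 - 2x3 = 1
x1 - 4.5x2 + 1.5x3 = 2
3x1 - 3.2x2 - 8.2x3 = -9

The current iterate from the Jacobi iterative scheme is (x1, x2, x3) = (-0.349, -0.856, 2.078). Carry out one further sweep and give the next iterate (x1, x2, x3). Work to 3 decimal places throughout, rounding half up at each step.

One sweep:
  x1 = (1 - (1.4)·-0.856 - (-2)·2.078) / (-7.4) = -0.859
  x2 = (2 - (1)·-0.349 - (1.5)·2.078) / (-4.5) = 0.171
  x3 = (-9 - (3)·-0.349 - (-3.2)·-0.856) / (-8.2) = 1.304

(-0.859, 0.171, 1.304)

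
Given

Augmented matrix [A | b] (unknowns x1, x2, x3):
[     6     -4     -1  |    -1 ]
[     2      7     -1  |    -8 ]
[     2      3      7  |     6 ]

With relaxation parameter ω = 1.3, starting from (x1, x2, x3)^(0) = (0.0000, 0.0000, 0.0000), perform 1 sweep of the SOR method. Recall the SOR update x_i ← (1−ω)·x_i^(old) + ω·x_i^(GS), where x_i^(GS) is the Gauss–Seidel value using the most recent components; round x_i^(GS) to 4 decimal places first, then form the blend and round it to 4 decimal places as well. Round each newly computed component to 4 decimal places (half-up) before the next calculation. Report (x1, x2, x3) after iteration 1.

Iteration 1:
  x1: GS value = (-1 - (-4)·0.0000 - (-1)·0.0000) / (6) = -0.1667;  x1 ← (1−ω)·0.0000 + ω·-0.1667 = -0.2167
  x2: GS value = (-8 - (2)·-0.2167 - (-1)·0.0000) / (7) = -1.0809;  x2 ← (1−ω)·0.0000 + ω·-1.0809 = -1.4052
  x3: GS value = (6 - (2)·-0.2167 - (3)·-1.4052) / (7) = 1.5213;  x3 ← (1−ω)·0.0000 + ω·1.5213 = 1.9777

(-0.2167, -1.4052, 1.9777)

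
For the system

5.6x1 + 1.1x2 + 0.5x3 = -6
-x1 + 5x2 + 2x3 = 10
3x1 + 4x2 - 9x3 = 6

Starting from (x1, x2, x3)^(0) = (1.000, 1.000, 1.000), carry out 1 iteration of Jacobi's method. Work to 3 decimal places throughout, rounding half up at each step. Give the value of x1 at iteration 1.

-1.357

Iteration 1:
  x1 = (-6 - (1.1)·1.000 - (0.5)·1.000) / (5.6) = -1.357
  x2 = (10 - (-1)·1.000 - (2)·1.000) / (5) = 1.800
  x3 = (6 - (3)·1.000 - (4)·1.000) / (-9) = 0.111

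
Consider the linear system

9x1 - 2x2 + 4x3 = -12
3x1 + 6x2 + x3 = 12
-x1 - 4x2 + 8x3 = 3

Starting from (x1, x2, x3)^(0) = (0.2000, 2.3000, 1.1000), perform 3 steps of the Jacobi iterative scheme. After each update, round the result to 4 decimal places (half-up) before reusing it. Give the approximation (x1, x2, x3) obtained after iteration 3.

(-1.2760, 2.6421, 1.3685)

Iteration 1:
  x1 = (-12 - (-2)·2.3000 - (4)·1.1000) / (9) = -1.3111
  x2 = (12 - (3)·0.2000 - (1)·1.1000) / (6) = 1.7167
  x3 = (3 - (-1)·0.2000 - (-4)·2.3000) / (8) = 1.5500
Iteration 2:
  x1 = (-12 - (-2)·1.7167 - (4)·1.5500) / (9) = -1.6407
  x2 = (12 - (3)·-1.3111 - (1)·1.5500) / (6) = 2.3972
  x3 = (3 - (-1)·-1.3111 - (-4)·1.7167) / (8) = 1.0695
Iteration 3:
  x1 = (-12 - (-2)·2.3972 - (4)·1.0695) / (9) = -1.2760
  x2 = (12 - (3)·-1.6407 - (1)·1.0695) / (6) = 2.6421
  x3 = (3 - (-1)·-1.6407 - (-4)·2.3972) / (8) = 1.3685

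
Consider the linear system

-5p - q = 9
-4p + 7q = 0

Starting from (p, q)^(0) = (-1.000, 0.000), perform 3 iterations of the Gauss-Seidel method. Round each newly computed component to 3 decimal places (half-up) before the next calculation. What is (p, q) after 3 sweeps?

Iteration 1:
  p = (9 - (-1)·0.000) / (-5) = -1.800
  q = (0 - (-4)·-1.800) / (7) = -1.029
Iteration 2:
  p = (9 - (-1)·-1.029) / (-5) = -1.594
  q = (0 - (-4)·-1.594) / (7) = -0.911
Iteration 3:
  p = (9 - (-1)·-0.911) / (-5) = -1.618
  q = (0 - (-4)·-1.618) / (7) = -0.925

(-1.618, -0.925)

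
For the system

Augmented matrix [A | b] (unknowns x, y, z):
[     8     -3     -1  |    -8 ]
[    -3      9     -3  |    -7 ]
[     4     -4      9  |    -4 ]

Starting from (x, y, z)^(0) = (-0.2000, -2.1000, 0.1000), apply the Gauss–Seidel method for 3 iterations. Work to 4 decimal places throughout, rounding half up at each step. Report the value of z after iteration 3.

Iteration 1:
  x = (-8 - (-3)·-2.1000 - (-1)·0.1000) / (8) = -1.7750
  y = (-7 - (-3)·-1.7750 - (-3)·0.1000) / (9) = -1.3361
  z = (-4 - (4)·-1.7750 - (-4)·-1.3361) / (9) = -0.2494
Iteration 2:
  x = (-8 - (-3)·-1.3361 - (-1)·-0.2494) / (8) = -1.5322
  y = (-7 - (-3)·-1.5322 - (-3)·-0.2494) / (9) = -1.3716
  z = (-4 - (4)·-1.5322 - (-4)·-1.3716) / (9) = -0.3731
Iteration 3:
  x = (-8 - (-3)·-1.3716 - (-1)·-0.3731) / (8) = -1.5610
  y = (-7 - (-3)·-1.5610 - (-3)·-0.3731) / (9) = -1.4225
  z = (-4 - (4)·-1.5610 - (-4)·-1.4225) / (9) = -0.3829

-0.3829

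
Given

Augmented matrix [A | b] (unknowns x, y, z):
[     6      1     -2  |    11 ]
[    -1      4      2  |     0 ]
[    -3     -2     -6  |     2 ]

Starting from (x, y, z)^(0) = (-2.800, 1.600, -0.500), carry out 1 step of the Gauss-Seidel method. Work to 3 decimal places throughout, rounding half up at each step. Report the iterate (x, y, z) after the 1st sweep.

(1.400, 0.600, -1.233)

Iteration 1:
  x = (11 - (1)·1.600 - (-2)·-0.500) / (6) = 1.400
  y = (0 - (-1)·1.400 - (2)·-0.500) / (4) = 0.600
  z = (2 - (-3)·1.400 - (-2)·0.600) / (-6) = -1.233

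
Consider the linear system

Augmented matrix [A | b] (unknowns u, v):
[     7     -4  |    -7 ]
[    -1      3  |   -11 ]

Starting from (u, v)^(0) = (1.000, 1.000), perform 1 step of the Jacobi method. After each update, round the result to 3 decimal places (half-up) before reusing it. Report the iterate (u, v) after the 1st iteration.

Iteration 1:
  u = (-7 - (-4)·1.000) / (7) = -0.429
  v = (-11 - (-1)·1.000) / (3) = -3.333

(-0.429, -3.333)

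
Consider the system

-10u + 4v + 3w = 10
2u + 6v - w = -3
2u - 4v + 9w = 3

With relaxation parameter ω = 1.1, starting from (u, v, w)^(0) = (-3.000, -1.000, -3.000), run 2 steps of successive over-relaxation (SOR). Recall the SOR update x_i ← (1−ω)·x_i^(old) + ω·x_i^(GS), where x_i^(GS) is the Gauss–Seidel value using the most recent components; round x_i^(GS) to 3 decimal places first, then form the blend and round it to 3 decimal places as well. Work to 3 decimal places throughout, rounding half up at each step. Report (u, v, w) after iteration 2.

(-0.587, -0.110, 0.344)

Iteration 1:
  u: GS value = (10 - (4)·-1.000 - (3)·-3.000) / (-10) = -2.300;  u ← (1−ω)·-3.000 + ω·-2.300 = -2.230
  v: GS value = (-3 - (2)·-2.230 - (-1)·-3.000) / (6) = -0.257;  v ← (1−ω)·-1.000 + ω·-0.257 = -0.183
  w: GS value = (3 - (2)·-2.230 - (-4)·-0.183) / (9) = 0.748;  w ← (1−ω)·-3.000 + ω·0.748 = 1.123
Iteration 2:
  u: GS value = (10 - (4)·-0.183 - (3)·1.123) / (-10) = -0.736;  u ← (1−ω)·-2.230 + ω·-0.736 = -0.587
  v: GS value = (-3 - (2)·-0.587 - (-1)·1.123) / (6) = -0.117;  v ← (1−ω)·-0.183 + ω·-0.117 = -0.110
  w: GS value = (3 - (2)·-0.587 - (-4)·-0.110) / (9) = 0.415;  w ← (1−ω)·1.123 + ω·0.415 = 0.344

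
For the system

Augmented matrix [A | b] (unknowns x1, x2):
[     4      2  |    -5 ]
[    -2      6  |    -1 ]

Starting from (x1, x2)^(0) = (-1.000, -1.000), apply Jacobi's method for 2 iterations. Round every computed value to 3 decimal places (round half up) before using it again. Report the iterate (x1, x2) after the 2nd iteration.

(-1.000, -0.417)

Iteration 1:
  x1 = (-5 - (2)·-1.000) / (4) = -0.750
  x2 = (-1 - (-2)·-1.000) / (6) = -0.500
Iteration 2:
  x1 = (-5 - (2)·-0.500) / (4) = -1.000
  x2 = (-1 - (-2)·-0.750) / (6) = -0.417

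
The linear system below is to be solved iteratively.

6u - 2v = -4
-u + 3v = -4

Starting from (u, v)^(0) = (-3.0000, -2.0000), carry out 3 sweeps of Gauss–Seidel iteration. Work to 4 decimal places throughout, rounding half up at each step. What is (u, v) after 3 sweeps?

Iteration 1:
  u = (-4 - (-2)·-2.0000) / (6) = -1.3333
  v = (-4 - (-1)·-1.3333) / (3) = -1.7778
Iteration 2:
  u = (-4 - (-2)·-1.7778) / (6) = -1.2593
  v = (-4 - (-1)·-1.2593) / (3) = -1.7531
Iteration 3:
  u = (-4 - (-2)·-1.7531) / (6) = -1.2510
  v = (-4 - (-1)·-1.2510) / (3) = -1.7503

(-1.2510, -1.7503)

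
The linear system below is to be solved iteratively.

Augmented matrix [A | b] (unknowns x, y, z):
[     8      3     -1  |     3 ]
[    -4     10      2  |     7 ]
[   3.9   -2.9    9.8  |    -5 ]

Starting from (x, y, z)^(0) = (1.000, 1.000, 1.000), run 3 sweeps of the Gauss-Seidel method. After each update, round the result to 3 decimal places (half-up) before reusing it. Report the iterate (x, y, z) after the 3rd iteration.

Iteration 1:
  x = (3 - (3)·1.000 - (-1)·1.000) / (8) = 0.125
  y = (7 - (-4)·0.125 - (2)·1.000) / (10) = 0.550
  z = (-5 - (3.9)·0.125 - (-2.9)·0.550) / (9.8) = -0.397
Iteration 2:
  x = (3 - (3)·0.550 - (-1)·-0.397) / (8) = 0.119
  y = (7 - (-4)·0.119 - (2)·-0.397) / (10) = 0.827
  z = (-5 - (3.9)·0.119 - (-2.9)·0.827) / (9.8) = -0.313
Iteration 3:
  x = (3 - (3)·0.827 - (-1)·-0.313) / (8) = 0.026
  y = (7 - (-4)·0.026 - (2)·-0.313) / (10) = 0.773
  z = (-5 - (3.9)·0.026 - (-2.9)·0.773) / (9.8) = -0.292

(0.026, 0.773, -0.292)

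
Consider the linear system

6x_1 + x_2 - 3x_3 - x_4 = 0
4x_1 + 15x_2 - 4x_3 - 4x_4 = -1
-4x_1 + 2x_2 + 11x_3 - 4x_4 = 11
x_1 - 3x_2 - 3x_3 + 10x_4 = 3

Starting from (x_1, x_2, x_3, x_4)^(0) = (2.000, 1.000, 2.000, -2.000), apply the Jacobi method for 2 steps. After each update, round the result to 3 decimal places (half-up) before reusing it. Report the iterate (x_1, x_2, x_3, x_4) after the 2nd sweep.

Iteration 1:
  x_1 = (0 - (1)·1.000 - (-3)·2.000 - (-1)·-2.000) / (6) = 0.500
  x_2 = (-1 - (4)·2.000 - (-4)·2.000 - (-4)·-2.000) / (15) = -0.600
  x_3 = (11 - (-4)·2.000 - (2)·1.000 - (-4)·-2.000) / (11) = 0.818
  x_4 = (3 - (1)·2.000 - (-3)·1.000 - (-3)·2.000) / (10) = 1.000
Iteration 2:
  x_1 = (0 - (1)·-0.600 - (-3)·0.818 - (-1)·1.000) / (6) = 0.676
  x_2 = (-1 - (4)·0.500 - (-4)·0.818 - (-4)·1.000) / (15) = 0.285
  x_3 = (11 - (-4)·0.500 - (2)·-0.600 - (-4)·1.000) / (11) = 1.655
  x_4 = (3 - (1)·0.500 - (-3)·-0.600 - (-3)·0.818) / (10) = 0.315

(0.676, 0.285, 1.655, 0.315)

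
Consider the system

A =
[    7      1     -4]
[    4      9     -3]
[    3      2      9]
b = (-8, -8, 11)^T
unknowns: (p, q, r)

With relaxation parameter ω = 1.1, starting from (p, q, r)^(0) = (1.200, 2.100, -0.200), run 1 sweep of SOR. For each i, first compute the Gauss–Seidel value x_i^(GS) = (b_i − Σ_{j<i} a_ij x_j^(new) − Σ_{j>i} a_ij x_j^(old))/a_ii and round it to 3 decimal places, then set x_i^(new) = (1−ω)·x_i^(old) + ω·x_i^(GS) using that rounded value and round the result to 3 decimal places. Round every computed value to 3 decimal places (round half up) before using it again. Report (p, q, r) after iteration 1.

(-1.833, -0.365, 2.125)

Iteration 1:
  p: GS value = (-8 - (1)·2.100 - (-4)·-0.200) / (7) = -1.557;  p ← (1−ω)·1.200 + ω·-1.557 = -1.833
  q: GS value = (-8 - (4)·-1.833 - (-3)·-0.200) / (9) = -0.141;  q ← (1−ω)·2.100 + ω·-0.141 = -0.365
  r: GS value = (11 - (3)·-1.833 - (2)·-0.365) / (9) = 1.914;  r ← (1−ω)·-0.200 + ω·1.914 = 2.125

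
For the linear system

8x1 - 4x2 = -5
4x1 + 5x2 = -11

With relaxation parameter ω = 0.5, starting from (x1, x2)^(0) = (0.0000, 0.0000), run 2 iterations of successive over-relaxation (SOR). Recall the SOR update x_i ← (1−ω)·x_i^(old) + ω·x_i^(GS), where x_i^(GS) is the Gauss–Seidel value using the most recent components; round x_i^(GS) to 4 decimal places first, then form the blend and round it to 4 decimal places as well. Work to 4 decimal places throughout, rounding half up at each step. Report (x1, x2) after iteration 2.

(-0.7125, -1.3025)

Iteration 1:
  x1: GS value = (-5 - (-4)·0.0000) / (8) = -0.6250;  x1 ← (1−ω)·0.0000 + ω·-0.6250 = -0.3125
  x2: GS value = (-11 - (4)·-0.3125) / (5) = -1.9500;  x2 ← (1−ω)·0.0000 + ω·-1.9500 = -0.9750
Iteration 2:
  x1: GS value = (-5 - (-4)·-0.9750) / (8) = -1.1125;  x1 ← (1−ω)·-0.3125 + ω·-1.1125 = -0.7125
  x2: GS value = (-11 - (4)·-0.7125) / (5) = -1.6300;  x2 ← (1−ω)·-0.9750 + ω·-1.6300 = -1.3025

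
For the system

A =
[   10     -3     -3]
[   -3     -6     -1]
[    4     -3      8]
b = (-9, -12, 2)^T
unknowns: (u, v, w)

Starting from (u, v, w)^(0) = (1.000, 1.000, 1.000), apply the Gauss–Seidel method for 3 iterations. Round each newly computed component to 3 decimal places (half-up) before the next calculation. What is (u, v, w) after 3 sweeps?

Iteration 1:
  u = (-9 - (-3)·1.000 - (-3)·1.000) / (10) = -0.300
  v = (-12 - (-3)·-0.300 - (-1)·1.000) / (-6) = 1.983
  w = (2 - (4)·-0.300 - (-3)·1.983) / (8) = 1.144
Iteration 2:
  u = (-9 - (-3)·1.983 - (-3)·1.144) / (10) = 0.038
  v = (-12 - (-3)·0.038 - (-1)·1.144) / (-6) = 1.790
  w = (2 - (4)·0.038 - (-3)·1.790) / (8) = 0.902
Iteration 3:
  u = (-9 - (-3)·1.790 - (-3)·0.902) / (10) = -0.092
  v = (-12 - (-3)·-0.092 - (-1)·0.902) / (-6) = 1.896
  w = (2 - (4)·-0.092 - (-3)·1.896) / (8) = 1.007

(-0.092, 1.896, 1.007)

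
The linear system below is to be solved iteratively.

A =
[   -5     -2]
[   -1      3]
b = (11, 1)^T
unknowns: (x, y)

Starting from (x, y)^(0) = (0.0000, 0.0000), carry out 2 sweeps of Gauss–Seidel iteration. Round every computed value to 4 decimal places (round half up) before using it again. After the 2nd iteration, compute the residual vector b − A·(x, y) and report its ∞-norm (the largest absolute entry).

0.1066

Iteration 1:
  x = (11 - (-2)·0.0000) / (-5) = -2.2000
  y = (1 - (-1)·-2.2000) / (3) = -0.4000
Iteration 2:
  x = (11 - (-2)·-0.4000) / (-5) = -2.0400
  y = (1 - (-1)·-2.0400) / (3) = -0.3467
Residual b − A·x = (0.1066, 0.0001); ∞-norm = 0.1066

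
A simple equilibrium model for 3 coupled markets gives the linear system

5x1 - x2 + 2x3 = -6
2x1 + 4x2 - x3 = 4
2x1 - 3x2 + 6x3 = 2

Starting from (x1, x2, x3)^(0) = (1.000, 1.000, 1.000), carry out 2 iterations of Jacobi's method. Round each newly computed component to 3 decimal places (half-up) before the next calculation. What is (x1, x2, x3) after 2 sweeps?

Iteration 1:
  x1 = (-6 - (-1)·1.000 - (2)·1.000) / (5) = -1.400
  x2 = (4 - (2)·1.000 - (-1)·1.000) / (4) = 0.750
  x3 = (2 - (2)·1.000 - (-3)·1.000) / (6) = 0.500
Iteration 2:
  x1 = (-6 - (-1)·0.750 - (2)·0.500) / (5) = -1.250
  x2 = (4 - (2)·-1.400 - (-1)·0.500) / (4) = 1.825
  x3 = (2 - (2)·-1.400 - (-3)·0.750) / (6) = 1.175

(-1.250, 1.825, 1.175)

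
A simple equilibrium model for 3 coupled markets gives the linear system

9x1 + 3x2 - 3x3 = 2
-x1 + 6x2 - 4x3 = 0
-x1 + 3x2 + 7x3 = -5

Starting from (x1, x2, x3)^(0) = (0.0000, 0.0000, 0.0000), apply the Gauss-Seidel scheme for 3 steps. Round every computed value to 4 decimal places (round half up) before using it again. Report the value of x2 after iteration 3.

Iteration 1:
  x1 = (2 - (3)·0.0000 - (-3)·0.0000) / (9) = 0.2222
  x2 = (0 - (-1)·0.2222 - (-4)·0.0000) / (6) = 0.0370
  x3 = (-5 - (-1)·0.2222 - (3)·0.0370) / (7) = -0.6984
Iteration 2:
  x1 = (2 - (3)·0.0370 - (-3)·-0.6984) / (9) = -0.0229
  x2 = (0 - (-1)·-0.0229 - (-4)·-0.6984) / (6) = -0.4694
  x3 = (-5 - (-1)·-0.0229 - (3)·-0.4694) / (7) = -0.5164
Iteration 3:
  x1 = (2 - (3)·-0.4694 - (-3)·-0.5164) / (9) = 0.2066
  x2 = (0 - (-1)·0.2066 - (-4)·-0.5164) / (6) = -0.3098
  x3 = (-5 - (-1)·0.2066 - (3)·-0.3098) / (7) = -0.5520

-0.3098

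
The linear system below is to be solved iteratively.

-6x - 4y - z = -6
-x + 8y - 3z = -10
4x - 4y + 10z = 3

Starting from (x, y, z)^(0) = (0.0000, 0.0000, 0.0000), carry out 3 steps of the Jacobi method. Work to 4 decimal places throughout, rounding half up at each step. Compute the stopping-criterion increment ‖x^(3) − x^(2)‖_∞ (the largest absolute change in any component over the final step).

Iteration 1:
  x = (-6 - (-4)·0.0000 - (-1)·0.0000) / (-6) = 1.0000
  y = (-10 - (-1)·0.0000 - (-3)·0.0000) / (8) = -1.2500
  z = (3 - (4)·0.0000 - (-4)·0.0000) / (10) = 0.3000
Iteration 2:
  x = (-6 - (-4)·-1.2500 - (-1)·0.3000) / (-6) = 1.7833
  y = (-10 - (-1)·1.0000 - (-3)·0.3000) / (8) = -1.0125
  z = (3 - (4)·1.0000 - (-4)·-1.2500) / (10) = -0.6000
Iteration 3:
  x = (-6 - (-4)·-1.0125 - (-1)·-0.6000) / (-6) = 1.7750
  y = (-10 - (-1)·1.7833 - (-3)·-0.6000) / (8) = -1.2521
  z = (3 - (4)·1.7833 - (-4)·-1.0125) / (10) = -0.8183
Change: (-0.0083, -0.2396, -0.2183) → max |·| = 0.2396

0.2396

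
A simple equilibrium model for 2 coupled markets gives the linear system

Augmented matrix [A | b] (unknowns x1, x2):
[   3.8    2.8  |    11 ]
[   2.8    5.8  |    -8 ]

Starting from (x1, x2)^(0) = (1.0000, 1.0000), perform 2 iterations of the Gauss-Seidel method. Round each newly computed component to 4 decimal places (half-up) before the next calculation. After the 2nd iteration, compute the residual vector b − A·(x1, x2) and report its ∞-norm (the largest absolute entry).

3.4073

Iteration 1:
  x1 = (11 - (2.8)·1.0000) / (3.8) = 2.1579
  x2 = (-8 - (2.8)·2.1579) / (5.8) = -2.4211
Iteration 2:
  x1 = (11 - (2.8)·-2.4211) / (3.8) = 4.6787
  x2 = (-8 - (2.8)·4.6787) / (5.8) = -3.6380
Residual b − A·x = (3.4073, 0.0000); ∞-norm = 3.4073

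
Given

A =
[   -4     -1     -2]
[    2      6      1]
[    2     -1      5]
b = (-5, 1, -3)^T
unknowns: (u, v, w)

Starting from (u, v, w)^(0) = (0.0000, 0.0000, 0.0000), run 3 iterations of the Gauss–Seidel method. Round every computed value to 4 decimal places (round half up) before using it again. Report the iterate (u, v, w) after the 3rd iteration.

Iteration 1:
  u = (-5 - (-1)·0.0000 - (-2)·0.0000) / (-4) = 1.2500
  v = (1 - (2)·1.2500 - (1)·0.0000) / (6) = -0.2500
  w = (-3 - (2)·1.2500 - (-1)·-0.2500) / (5) = -1.1500
Iteration 2:
  u = (-5 - (-1)·-0.2500 - (-2)·-1.1500) / (-4) = 1.8875
  v = (1 - (2)·1.8875 - (1)·-1.1500) / (6) = -0.2708
  w = (-3 - (2)·1.8875 - (-1)·-0.2708) / (5) = -1.4092
Iteration 3:
  u = (-5 - (-1)·-0.2708 - (-2)·-1.4092) / (-4) = 2.0223
  v = (1 - (2)·2.0223 - (1)·-1.4092) / (6) = -0.2726
  w = (-3 - (2)·2.0223 - (-1)·-0.2726) / (5) = -1.4634

(2.0223, -0.2726, -1.4634)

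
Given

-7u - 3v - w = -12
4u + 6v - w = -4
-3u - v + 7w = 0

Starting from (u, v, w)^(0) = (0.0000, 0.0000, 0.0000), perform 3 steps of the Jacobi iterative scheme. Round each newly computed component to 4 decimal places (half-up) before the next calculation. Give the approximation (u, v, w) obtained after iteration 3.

Iteration 1:
  u = (-12 - (-3)·0.0000 - (-1)·0.0000) / (-7) = 1.7143
  v = (-4 - (4)·0.0000 - (-1)·0.0000) / (6) = -0.6667
  w = (0 - (-3)·0.0000 - (-1)·0.0000) / (7) = 0.0000
Iteration 2:
  u = (-12 - (-3)·-0.6667 - (-1)·0.0000) / (-7) = 2.0000
  v = (-4 - (4)·1.7143 - (-1)·0.0000) / (6) = -1.8095
  w = (0 - (-3)·1.7143 - (-1)·-0.6667) / (7) = 0.6395
Iteration 3:
  u = (-12 - (-3)·-1.8095 - (-1)·0.6395) / (-7) = 2.3984
  v = (-4 - (4)·2.0000 - (-1)·0.6395) / (6) = -1.8934
  w = (0 - (-3)·2.0000 - (-1)·-1.8095) / (7) = 0.5986

(2.3984, -1.8934, 0.5986)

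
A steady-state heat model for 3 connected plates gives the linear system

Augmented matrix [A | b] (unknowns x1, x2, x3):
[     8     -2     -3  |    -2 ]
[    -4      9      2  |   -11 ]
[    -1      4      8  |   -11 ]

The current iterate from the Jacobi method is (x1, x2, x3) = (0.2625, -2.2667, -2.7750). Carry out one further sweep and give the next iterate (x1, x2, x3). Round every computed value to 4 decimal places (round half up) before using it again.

(-1.8573, -0.4889, -0.2088)

One sweep:
  x1 = (-2 - (-2)·-2.2667 - (-3)·-2.7750) / (8) = -1.8573
  x2 = (-11 - (-4)·0.2625 - (2)·-2.7750) / (9) = -0.4889
  x3 = (-11 - (-1)·0.2625 - (4)·-2.2667) / (8) = -0.2088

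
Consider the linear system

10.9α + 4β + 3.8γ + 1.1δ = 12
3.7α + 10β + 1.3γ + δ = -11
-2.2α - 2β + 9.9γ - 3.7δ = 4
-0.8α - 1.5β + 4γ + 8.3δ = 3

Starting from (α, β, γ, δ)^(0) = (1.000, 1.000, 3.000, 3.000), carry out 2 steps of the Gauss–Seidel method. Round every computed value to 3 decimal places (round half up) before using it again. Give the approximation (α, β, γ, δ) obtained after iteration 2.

(1.350, -1.689, 0.177, 0.101)

Iteration 1:
  α = (12 - (4)·1.000 - (3.8)·3.000 - (1.1)·3.000) / (10.9) = -0.615
  β = (-11 - (3.7)·-0.615 - (1.3)·3.000 - (1)·3.000) / (10) = -1.562
  γ = (4 - (-2.2)·-0.615 - (-2)·-1.562 - (-3.7)·3.000) / (9.9) = 1.073
  δ = (3 - (-0.8)·-0.615 - (-1.5)·-1.562 - (4)·1.073) / (8.3) = -0.497
Iteration 2:
  α = (12 - (4)·-1.562 - (3.8)·1.073 - (1.1)·-0.497) / (10.9) = 1.350
  β = (-11 - (3.7)·1.350 - (1.3)·1.073 - (1)·-0.497) / (10) = -1.689
  γ = (4 - (-2.2)·1.350 - (-2)·-1.689 - (-3.7)·-0.497) / (9.9) = 0.177
  δ = (3 - (-0.8)·1.350 - (-1.5)·-1.689 - (4)·0.177) / (8.3) = 0.101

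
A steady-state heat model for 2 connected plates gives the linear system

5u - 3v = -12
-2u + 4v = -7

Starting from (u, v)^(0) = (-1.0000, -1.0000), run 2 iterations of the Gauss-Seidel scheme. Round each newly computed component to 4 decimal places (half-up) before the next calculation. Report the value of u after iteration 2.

Iteration 1:
  u = (-12 - (-3)·-1.0000) / (5) = -3.0000
  v = (-7 - (-2)·-3.0000) / (4) = -3.2500
Iteration 2:
  u = (-12 - (-3)·-3.2500) / (5) = -4.3500
  v = (-7 - (-2)·-4.3500) / (4) = -3.9250

-4.3500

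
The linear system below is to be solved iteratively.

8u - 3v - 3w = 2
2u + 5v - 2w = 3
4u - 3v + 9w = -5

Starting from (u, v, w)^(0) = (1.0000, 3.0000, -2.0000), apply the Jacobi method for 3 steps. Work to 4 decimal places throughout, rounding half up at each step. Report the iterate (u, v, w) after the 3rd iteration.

(-0.0062, 0.1767, -0.4500)

Iteration 1:
  u = (2 - (-3)·3.0000 - (-3)·-2.0000) / (8) = 0.6250
  v = (3 - (2)·1.0000 - (-2)·-2.0000) / (5) = -0.6000
  w = (-5 - (4)·1.0000 - (-3)·3.0000) / (9) = 0.0000
Iteration 2:
  u = (2 - (-3)·-0.6000 - (-3)·0.0000) / (8) = 0.0250
  v = (3 - (2)·0.6250 - (-2)·0.0000) / (5) = 0.3500
  w = (-5 - (4)·0.6250 - (-3)·-0.6000) / (9) = -1.0333
Iteration 3:
  u = (2 - (-3)·0.3500 - (-3)·-1.0333) / (8) = -0.0062
  v = (3 - (2)·0.0250 - (-2)·-1.0333) / (5) = 0.1767
  w = (-5 - (4)·0.0250 - (-3)·0.3500) / (9) = -0.4500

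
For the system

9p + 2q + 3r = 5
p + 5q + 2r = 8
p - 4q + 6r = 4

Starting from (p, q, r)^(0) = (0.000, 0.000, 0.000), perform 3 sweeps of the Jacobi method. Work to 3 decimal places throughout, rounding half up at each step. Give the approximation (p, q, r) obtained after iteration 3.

Iteration 1:
  p = (5 - (2)·0.000 - (3)·0.000) / (9) = 0.556
  q = (8 - (1)·0.000 - (2)·0.000) / (5) = 1.600
  r = (4 - (1)·0.000 - (-4)·0.000) / (6) = 0.667
Iteration 2:
  p = (5 - (2)·1.600 - (3)·0.667) / (9) = -0.022
  q = (8 - (1)·0.556 - (2)·0.667) / (5) = 1.222
  r = (4 - (1)·0.556 - (-4)·1.600) / (6) = 1.641
Iteration 3:
  p = (5 - (2)·1.222 - (3)·1.641) / (9) = -0.263
  q = (8 - (1)·-0.022 - (2)·1.641) / (5) = 0.948
  r = (4 - (1)·-0.022 - (-4)·1.222) / (6) = 1.485

(-0.263, 0.948, 1.485)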